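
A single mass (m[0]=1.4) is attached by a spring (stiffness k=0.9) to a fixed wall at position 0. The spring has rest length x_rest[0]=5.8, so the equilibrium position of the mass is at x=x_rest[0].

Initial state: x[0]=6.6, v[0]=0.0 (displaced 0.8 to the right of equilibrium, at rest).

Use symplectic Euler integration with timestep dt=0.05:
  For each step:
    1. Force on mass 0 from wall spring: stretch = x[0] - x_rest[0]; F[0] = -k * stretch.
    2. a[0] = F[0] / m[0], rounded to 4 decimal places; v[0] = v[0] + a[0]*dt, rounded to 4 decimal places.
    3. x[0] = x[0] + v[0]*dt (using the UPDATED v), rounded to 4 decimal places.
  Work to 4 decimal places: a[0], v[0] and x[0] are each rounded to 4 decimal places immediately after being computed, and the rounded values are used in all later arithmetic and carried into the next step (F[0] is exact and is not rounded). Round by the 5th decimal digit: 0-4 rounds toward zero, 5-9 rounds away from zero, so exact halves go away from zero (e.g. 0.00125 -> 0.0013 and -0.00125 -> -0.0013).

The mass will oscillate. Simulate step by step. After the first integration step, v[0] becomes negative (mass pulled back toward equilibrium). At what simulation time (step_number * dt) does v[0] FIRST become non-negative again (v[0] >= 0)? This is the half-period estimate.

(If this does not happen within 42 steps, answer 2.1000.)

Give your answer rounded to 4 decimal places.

Step 0: x=[6.6000] v=[0.0000]
Step 1: x=[6.5987] v=[-0.0257]
Step 2: x=[6.5961] v=[-0.0514]
Step 3: x=[6.5923] v=[-0.0770]
Step 4: x=[6.5872] v=[-0.1025]
Step 5: x=[6.5808] v=[-0.1278]
Step 6: x=[6.5732] v=[-0.1529]
Step 7: x=[6.5643] v=[-0.1778]
Step 8: x=[6.5542] v=[-0.2024]
Step 9: x=[6.5429] v=[-0.2266]
Step 10: x=[6.5304] v=[-0.2505]
Step 11: x=[6.5167] v=[-0.2740]
Step 12: x=[6.5019] v=[-0.2970]
Step 13: x=[6.4859] v=[-0.3196]
Step 14: x=[6.4688] v=[-0.3416]
Step 15: x=[6.4506] v=[-0.3631]
Step 16: x=[6.4314] v=[-0.3840]
Step 17: x=[6.4112] v=[-0.4043]
Step 18: x=[6.3900] v=[-0.4239]
Step 19: x=[6.3679] v=[-0.4429]
Step 20: x=[6.3448] v=[-0.4612]
Step 21: x=[6.3209] v=[-0.4787]
Step 22: x=[6.2961] v=[-0.4954]
Step 23: x=[6.2705] v=[-0.5113]
Step 24: x=[6.2442] v=[-0.5264]
Step 25: x=[6.2172] v=[-0.5407]
Step 26: x=[6.1895] v=[-0.5541]
Step 27: x=[6.1612] v=[-0.5666]
Step 28: x=[6.1323] v=[-0.5782]
Step 29: x=[6.1029] v=[-0.5889]
Step 30: x=[6.0730] v=[-0.5986]
Step 31: x=[6.0426] v=[-0.6074]
Step 32: x=[6.0118] v=[-0.6152]
Step 33: x=[5.9807] v=[-0.6220]
Step 34: x=[5.9493] v=[-0.6278]
Step 35: x=[5.9177] v=[-0.6326]
Step 36: x=[5.8859] v=[-0.6364]
Step 37: x=[5.8539] v=[-0.6392]
Step 38: x=[5.8219] v=[-0.6409]
Step 39: x=[5.7898] v=[-0.6416]
Step 40: x=[5.7577] v=[-0.6413]
Step 41: x=[5.7257] v=[-0.6399]
Step 42: x=[5.6938] v=[-0.6375]
v[0] did not become non-negative within 42 steps; using fallback time=2.1000

Answer: 2.1000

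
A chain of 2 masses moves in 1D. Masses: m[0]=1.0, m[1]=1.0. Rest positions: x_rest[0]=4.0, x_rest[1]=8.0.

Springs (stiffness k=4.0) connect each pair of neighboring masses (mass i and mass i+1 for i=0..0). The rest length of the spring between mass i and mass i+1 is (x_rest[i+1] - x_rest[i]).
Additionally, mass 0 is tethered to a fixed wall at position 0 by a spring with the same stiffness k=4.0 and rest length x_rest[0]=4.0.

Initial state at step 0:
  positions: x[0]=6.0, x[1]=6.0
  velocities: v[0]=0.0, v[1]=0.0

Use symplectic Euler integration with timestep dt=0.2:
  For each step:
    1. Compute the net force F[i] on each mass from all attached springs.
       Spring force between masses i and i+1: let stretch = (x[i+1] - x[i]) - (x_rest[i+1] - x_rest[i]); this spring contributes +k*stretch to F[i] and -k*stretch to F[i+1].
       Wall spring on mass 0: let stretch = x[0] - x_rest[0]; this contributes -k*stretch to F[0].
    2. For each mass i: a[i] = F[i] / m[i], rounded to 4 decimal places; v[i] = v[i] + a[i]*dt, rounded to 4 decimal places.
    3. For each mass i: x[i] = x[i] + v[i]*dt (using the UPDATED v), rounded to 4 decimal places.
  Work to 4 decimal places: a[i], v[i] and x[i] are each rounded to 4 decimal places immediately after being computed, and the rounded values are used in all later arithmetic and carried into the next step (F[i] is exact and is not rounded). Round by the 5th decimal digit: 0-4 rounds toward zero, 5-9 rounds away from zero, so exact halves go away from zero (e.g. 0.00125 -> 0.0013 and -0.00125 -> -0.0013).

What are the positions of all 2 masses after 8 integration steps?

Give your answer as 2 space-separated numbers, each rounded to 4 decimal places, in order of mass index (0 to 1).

Step 0: x=[6.0000 6.0000] v=[0.0000 0.0000]
Step 1: x=[5.0400 6.6400] v=[-4.8000 3.2000]
Step 2: x=[3.5296 7.6640] v=[-7.5520 5.1200]
Step 3: x=[2.1160 8.6665] v=[-7.0682 5.0125]
Step 4: x=[1.4119 9.2609] v=[-3.5206 2.9721]
Step 5: x=[1.7377 9.2395] v=[1.6291 -0.1071]
Step 6: x=[2.9858 8.6578] v=[6.2404 -2.9085]
Step 7: x=[4.6637 7.8086] v=[8.3894 -4.2461]
Step 8: x=[6.0986 7.0962] v=[7.1744 -3.5620]

Answer: 6.0986 7.0962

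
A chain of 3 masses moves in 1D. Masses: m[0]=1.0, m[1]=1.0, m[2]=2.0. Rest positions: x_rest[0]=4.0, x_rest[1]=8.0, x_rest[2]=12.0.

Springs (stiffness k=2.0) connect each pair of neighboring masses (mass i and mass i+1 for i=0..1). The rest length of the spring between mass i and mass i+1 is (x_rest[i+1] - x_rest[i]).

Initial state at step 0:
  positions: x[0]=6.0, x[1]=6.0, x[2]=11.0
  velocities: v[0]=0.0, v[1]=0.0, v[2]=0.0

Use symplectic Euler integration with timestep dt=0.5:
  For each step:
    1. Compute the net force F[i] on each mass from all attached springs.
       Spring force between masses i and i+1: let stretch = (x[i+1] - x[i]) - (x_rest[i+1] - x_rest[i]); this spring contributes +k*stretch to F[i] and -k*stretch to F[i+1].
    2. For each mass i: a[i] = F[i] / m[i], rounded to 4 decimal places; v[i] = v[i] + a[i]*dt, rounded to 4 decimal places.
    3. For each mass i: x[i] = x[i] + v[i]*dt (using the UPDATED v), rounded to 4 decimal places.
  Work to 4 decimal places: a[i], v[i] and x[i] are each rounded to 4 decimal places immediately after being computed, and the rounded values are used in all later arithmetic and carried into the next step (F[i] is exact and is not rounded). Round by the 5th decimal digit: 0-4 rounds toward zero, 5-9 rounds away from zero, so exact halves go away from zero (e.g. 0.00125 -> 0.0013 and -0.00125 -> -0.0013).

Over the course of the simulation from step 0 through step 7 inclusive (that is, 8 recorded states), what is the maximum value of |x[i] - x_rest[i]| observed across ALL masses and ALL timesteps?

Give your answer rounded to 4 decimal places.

Step 0: x=[6.0000 6.0000 11.0000] v=[0.0000 0.0000 0.0000]
Step 1: x=[4.0000 8.5000 10.7500] v=[-4.0000 5.0000 -0.5000]
Step 2: x=[2.2500 9.8750 10.9375] v=[-3.5000 2.7500 0.3750]
Step 3: x=[2.3125 7.9688 11.8594] v=[0.1250 -3.8125 1.8438]
Step 4: x=[3.2032 5.1797 12.8087] v=[1.7813 -5.5782 1.8985]
Step 5: x=[3.0821 5.2169 12.8507] v=[-0.2422 0.0743 0.0840]
Step 6: x=[2.0284 8.0036 11.9843] v=[-2.1074 5.5733 -1.7329]
Step 7: x=[1.9623 9.7930 11.1227] v=[-0.1322 3.5788 -1.7233]
Max displacement = 2.8203

Answer: 2.8203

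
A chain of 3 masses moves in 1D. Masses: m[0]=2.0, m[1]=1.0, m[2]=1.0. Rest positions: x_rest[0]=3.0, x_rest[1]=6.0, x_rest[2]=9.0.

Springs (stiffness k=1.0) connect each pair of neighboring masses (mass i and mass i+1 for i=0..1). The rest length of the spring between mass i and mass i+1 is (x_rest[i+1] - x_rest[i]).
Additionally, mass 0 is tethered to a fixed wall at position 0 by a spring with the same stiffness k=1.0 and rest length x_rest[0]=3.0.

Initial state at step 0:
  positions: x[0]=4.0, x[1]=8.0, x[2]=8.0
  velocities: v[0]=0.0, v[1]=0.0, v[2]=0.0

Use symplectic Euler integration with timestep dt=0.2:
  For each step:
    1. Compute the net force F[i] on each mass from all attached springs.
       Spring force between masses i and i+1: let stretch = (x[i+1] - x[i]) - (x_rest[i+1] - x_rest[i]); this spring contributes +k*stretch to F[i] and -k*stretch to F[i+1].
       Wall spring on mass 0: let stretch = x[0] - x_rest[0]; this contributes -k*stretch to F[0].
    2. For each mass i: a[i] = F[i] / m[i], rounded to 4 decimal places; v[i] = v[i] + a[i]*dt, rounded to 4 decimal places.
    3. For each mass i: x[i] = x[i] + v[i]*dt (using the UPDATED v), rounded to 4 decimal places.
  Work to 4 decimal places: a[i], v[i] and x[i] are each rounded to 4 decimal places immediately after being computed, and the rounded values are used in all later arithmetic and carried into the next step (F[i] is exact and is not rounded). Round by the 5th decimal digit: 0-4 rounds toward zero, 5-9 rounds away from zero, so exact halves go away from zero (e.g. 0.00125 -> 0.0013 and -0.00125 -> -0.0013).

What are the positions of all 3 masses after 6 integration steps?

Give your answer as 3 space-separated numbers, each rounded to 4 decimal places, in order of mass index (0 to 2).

Step 0: x=[4.0000 8.0000 8.0000] v=[0.0000 0.0000 0.0000]
Step 1: x=[4.0000 7.8400 8.1200] v=[0.0000 -0.8000 0.6000]
Step 2: x=[3.9968 7.5376 8.3488] v=[-0.0160 -1.5120 1.1440]
Step 3: x=[3.9845 7.1260 8.6652] v=[-0.0616 -2.0579 1.5818]
Step 4: x=[3.9553 6.6503 9.0400] v=[-0.1459 -2.3784 1.8740]
Step 5: x=[3.9009 6.1624 9.4392] v=[-0.2719 -2.4395 1.9961]
Step 6: x=[3.8137 5.7151 9.8273] v=[-0.4358 -2.2364 1.9407]

Answer: 3.8137 5.7151 9.8273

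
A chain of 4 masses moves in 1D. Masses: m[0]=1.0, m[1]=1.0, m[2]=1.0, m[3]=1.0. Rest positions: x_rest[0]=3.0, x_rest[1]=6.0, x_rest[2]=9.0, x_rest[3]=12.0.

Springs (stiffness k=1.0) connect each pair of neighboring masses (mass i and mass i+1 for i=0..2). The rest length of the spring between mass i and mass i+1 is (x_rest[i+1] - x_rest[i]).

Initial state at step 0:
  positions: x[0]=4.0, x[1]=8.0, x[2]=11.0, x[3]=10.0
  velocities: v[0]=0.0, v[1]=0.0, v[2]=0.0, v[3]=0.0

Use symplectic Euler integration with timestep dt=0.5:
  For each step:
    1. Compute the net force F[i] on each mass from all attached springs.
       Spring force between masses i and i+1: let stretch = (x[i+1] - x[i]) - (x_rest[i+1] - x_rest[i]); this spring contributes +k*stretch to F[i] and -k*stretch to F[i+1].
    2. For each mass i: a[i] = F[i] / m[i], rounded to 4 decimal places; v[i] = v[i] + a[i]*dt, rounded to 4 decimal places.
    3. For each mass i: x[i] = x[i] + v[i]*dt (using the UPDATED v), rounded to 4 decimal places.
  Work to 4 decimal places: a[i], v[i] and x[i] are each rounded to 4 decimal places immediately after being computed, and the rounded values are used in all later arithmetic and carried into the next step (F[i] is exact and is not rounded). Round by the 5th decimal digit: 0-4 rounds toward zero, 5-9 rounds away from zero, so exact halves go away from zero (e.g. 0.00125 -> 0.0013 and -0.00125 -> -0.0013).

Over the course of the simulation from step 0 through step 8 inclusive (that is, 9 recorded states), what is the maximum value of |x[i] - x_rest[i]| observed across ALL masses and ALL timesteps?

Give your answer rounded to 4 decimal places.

Answer: 2.5048

Derivation:
Step 0: x=[4.0000 8.0000 11.0000 10.0000] v=[0.0000 0.0000 0.0000 0.0000]
Step 1: x=[4.2500 7.7500 10.0000 11.0000] v=[0.5000 -0.5000 -2.0000 2.0000]
Step 2: x=[4.6250 7.1875 8.6875 12.5000] v=[0.7500 -1.1250 -2.6250 3.0000]
Step 3: x=[4.8907 6.3594 7.9531 13.7969] v=[0.5313 -1.6563 -1.4688 2.5938]
Step 4: x=[4.7735 5.5625 8.2813 14.3829] v=[-0.2344 -1.5938 0.6563 1.1719]
Step 5: x=[4.1036 5.2481 9.4552 14.1935] v=[-1.3399 -0.6289 2.3477 -0.3789]
Step 6: x=[2.9698 5.6993 10.7619 13.5695] v=[-2.2677 0.9024 2.6133 -1.2481]
Step 7: x=[1.7683 6.7338 11.5048 12.9936] v=[-2.4030 2.0690 1.4858 -1.1519]
Step 8: x=[1.0582 7.7197 11.4272 12.7955] v=[-1.4203 1.9718 -0.1553 -0.3963]
Max displacement = 2.5048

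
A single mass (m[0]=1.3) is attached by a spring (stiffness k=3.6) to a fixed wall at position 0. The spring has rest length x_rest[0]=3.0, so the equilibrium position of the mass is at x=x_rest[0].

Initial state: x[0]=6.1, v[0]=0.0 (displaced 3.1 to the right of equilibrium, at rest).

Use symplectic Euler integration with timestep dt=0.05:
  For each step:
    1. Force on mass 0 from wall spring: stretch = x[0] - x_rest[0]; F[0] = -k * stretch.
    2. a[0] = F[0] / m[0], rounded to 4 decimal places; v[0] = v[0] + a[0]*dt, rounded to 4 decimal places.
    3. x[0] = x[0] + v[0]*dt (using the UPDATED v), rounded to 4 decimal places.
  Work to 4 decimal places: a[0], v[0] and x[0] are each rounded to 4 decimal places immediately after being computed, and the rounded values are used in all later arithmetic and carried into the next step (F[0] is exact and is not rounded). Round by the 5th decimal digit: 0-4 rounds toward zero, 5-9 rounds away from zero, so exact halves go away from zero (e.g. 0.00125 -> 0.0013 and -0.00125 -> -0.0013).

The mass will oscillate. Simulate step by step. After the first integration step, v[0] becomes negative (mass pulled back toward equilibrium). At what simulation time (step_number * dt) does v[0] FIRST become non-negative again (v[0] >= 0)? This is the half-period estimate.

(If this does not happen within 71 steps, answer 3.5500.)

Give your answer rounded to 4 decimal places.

Answer: 1.9000

Derivation:
Step 0: x=[6.1000] v=[0.0000]
Step 1: x=[6.0785] v=[-0.4292]
Step 2: x=[6.0357] v=[-0.8555]
Step 3: x=[5.9719] v=[-1.2758]
Step 4: x=[5.8875] v=[-1.6873]
Step 5: x=[5.7831] v=[-2.0871]
Step 6: x=[5.6595] v=[-2.4725]
Step 7: x=[5.5175] v=[-2.8407]
Step 8: x=[5.3580] v=[-3.1893]
Step 9: x=[5.1822] v=[-3.5158]
Step 10: x=[4.9913] v=[-3.8180]
Step 11: x=[4.7866] v=[-4.0937]
Step 12: x=[4.5695] v=[-4.3411]
Step 13: x=[4.3416] v=[-4.5584]
Step 14: x=[4.1044] v=[-4.7442]
Step 15: x=[3.8595] v=[-4.8971]
Step 16: x=[3.6087] v=[-5.0161]
Step 17: x=[3.3537] v=[-5.1004]
Step 18: x=[3.0962] v=[-5.1494]
Step 19: x=[2.8381] v=[-5.1627]
Step 20: x=[2.5811] v=[-5.1403]
Step 21: x=[2.3270] v=[-5.0823]
Step 22: x=[2.0775] v=[-4.9891]
Step 23: x=[1.8344] v=[-4.8614]
Step 24: x=[1.5994] v=[-4.7000]
Step 25: x=[1.3741] v=[-4.5061]
Step 26: x=[1.1601] v=[-4.2810]
Step 27: x=[0.9588] v=[-4.0262]
Step 28: x=[0.7716] v=[-3.7436]
Step 29: x=[0.5998] v=[-3.4351]
Step 30: x=[0.4447] v=[-3.1028]
Step 31: x=[0.3073] v=[-2.7490]
Step 32: x=[0.1885] v=[-2.3762]
Step 33: x=[0.0892] v=[-1.9869]
Step 34: x=[0.0100] v=[-1.5839]
Step 35: x=[-0.0485] v=[-1.1699]
Step 36: x=[-0.0859] v=[-0.7478]
Step 37: x=[-0.1019] v=[-0.3205]
Step 38: x=[-0.0965] v=[0.1090]
First v>=0 after going negative at step 38, time=1.9000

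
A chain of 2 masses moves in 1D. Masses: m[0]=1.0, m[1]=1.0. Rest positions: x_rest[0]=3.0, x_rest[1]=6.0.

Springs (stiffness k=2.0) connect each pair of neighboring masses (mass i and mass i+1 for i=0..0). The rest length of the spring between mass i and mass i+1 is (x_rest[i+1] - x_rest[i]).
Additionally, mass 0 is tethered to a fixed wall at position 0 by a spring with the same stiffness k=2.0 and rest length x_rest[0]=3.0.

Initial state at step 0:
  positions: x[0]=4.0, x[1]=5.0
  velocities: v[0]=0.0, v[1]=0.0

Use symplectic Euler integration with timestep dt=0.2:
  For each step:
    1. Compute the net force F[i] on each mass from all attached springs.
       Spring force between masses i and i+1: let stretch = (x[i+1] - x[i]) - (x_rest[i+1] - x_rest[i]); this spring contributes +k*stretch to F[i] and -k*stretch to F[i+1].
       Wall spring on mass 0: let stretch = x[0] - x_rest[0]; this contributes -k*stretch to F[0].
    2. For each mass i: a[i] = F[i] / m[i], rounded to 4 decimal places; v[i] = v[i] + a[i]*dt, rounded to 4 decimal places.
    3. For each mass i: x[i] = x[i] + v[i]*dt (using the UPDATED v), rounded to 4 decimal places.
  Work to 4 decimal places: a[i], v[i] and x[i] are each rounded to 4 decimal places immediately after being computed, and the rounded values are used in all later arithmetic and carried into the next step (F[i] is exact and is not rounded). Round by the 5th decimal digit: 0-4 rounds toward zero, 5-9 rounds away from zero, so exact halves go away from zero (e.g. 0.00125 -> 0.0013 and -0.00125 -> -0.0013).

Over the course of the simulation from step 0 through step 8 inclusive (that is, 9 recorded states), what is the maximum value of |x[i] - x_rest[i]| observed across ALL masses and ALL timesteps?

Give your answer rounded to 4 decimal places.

Step 0: x=[4.0000 5.0000] v=[0.0000 0.0000]
Step 1: x=[3.7600 5.1600] v=[-1.2000 0.8000]
Step 2: x=[3.3312 5.4480] v=[-2.1440 1.4400]
Step 3: x=[2.8052 5.8067] v=[-2.6298 1.7933]
Step 4: x=[2.2949 6.1652] v=[-2.5513 1.7927]
Step 5: x=[1.9107 6.4541] v=[-1.9211 1.4446]
Step 6: x=[1.7371 6.6195] v=[-0.8680 0.8272]
Step 7: x=[1.8151 6.6343] v=[0.3901 0.0742]
Step 8: x=[2.1334 6.5036] v=[1.5917 -0.6535]
Max displacement = 1.2629

Answer: 1.2629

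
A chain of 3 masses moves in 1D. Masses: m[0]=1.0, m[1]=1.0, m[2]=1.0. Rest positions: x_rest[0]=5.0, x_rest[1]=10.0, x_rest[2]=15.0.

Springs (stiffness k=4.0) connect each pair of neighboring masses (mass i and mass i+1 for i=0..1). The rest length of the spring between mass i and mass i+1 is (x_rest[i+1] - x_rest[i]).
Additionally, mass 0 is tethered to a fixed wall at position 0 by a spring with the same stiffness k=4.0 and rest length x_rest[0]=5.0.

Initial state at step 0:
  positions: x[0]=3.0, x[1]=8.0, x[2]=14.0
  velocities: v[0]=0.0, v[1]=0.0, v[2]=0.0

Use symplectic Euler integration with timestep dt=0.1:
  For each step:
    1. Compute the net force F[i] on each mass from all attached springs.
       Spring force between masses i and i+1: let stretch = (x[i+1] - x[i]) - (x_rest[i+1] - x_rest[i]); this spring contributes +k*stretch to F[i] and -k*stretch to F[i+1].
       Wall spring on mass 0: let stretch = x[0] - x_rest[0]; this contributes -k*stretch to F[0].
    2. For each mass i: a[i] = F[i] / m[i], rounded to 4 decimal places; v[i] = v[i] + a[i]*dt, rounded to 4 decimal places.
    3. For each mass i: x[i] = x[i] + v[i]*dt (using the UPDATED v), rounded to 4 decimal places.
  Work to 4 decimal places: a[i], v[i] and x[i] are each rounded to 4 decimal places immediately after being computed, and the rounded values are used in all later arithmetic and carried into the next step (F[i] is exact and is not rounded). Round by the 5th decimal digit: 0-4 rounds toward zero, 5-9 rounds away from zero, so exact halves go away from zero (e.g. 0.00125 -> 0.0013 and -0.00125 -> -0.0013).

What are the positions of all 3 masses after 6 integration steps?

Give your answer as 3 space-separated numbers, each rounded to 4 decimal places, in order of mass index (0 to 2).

Step 0: x=[3.0000 8.0000 14.0000] v=[0.0000 0.0000 0.0000]
Step 1: x=[3.0800 8.0400 13.9600] v=[0.8000 0.4000 -0.4000]
Step 2: x=[3.2352 8.1184 13.8832] v=[1.5520 0.7840 -0.7680]
Step 3: x=[3.4563 8.2321 13.7758] v=[2.2112 1.1366 -1.0739]
Step 4: x=[3.7302 8.3765 13.6467] v=[2.7390 1.4438 -1.2914]
Step 5: x=[4.0407 8.5458 13.5068] v=[3.1054 1.6934 -1.3995]
Step 6: x=[4.3698 8.7334 13.3684] v=[3.2912 1.8758 -1.3839]

Answer: 4.3698 8.7334 13.3684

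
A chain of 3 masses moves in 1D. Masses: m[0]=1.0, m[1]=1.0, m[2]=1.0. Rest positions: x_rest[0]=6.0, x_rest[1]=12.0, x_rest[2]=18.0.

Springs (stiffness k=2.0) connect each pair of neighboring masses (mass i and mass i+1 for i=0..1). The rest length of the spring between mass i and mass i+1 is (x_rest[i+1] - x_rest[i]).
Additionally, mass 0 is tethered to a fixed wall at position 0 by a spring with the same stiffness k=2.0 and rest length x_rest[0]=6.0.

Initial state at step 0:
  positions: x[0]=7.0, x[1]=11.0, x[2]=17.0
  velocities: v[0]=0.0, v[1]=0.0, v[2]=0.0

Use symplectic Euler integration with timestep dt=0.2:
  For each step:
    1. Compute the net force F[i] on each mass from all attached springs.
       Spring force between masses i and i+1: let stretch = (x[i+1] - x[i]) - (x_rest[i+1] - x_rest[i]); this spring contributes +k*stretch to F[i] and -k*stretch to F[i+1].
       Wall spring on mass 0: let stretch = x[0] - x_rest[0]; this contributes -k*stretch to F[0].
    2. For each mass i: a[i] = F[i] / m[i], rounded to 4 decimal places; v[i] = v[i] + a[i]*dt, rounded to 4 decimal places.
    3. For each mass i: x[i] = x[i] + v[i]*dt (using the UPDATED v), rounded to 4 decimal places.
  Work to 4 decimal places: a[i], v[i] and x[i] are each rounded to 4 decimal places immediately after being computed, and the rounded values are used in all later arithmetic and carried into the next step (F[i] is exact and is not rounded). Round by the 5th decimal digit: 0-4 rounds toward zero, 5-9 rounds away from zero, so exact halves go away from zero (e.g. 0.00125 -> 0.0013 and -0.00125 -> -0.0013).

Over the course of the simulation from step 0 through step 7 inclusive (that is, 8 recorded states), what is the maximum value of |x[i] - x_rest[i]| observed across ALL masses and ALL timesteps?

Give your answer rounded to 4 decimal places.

Answer: 1.3239

Derivation:
Step 0: x=[7.0000 11.0000 17.0000] v=[0.0000 0.0000 0.0000]
Step 1: x=[6.7600 11.1600 17.0000] v=[-1.2000 0.8000 0.0000]
Step 2: x=[6.3312 11.4352 17.0128] v=[-2.1440 1.3760 0.0640]
Step 3: x=[5.8042 11.7483 17.0594] v=[-2.6349 1.5654 0.2330]
Step 4: x=[5.2884 12.0107 17.1611] v=[-2.5789 1.3122 0.5086]
Step 5: x=[4.8873 12.1474 17.3308] v=[-2.0053 0.6834 0.8484]
Step 6: x=[4.6761 12.1179 17.5658] v=[-1.0562 -0.1473 1.1750]
Step 7: x=[4.6861 11.9289 17.8450] v=[0.0501 -0.9449 1.3958]
Max displacement = 1.3239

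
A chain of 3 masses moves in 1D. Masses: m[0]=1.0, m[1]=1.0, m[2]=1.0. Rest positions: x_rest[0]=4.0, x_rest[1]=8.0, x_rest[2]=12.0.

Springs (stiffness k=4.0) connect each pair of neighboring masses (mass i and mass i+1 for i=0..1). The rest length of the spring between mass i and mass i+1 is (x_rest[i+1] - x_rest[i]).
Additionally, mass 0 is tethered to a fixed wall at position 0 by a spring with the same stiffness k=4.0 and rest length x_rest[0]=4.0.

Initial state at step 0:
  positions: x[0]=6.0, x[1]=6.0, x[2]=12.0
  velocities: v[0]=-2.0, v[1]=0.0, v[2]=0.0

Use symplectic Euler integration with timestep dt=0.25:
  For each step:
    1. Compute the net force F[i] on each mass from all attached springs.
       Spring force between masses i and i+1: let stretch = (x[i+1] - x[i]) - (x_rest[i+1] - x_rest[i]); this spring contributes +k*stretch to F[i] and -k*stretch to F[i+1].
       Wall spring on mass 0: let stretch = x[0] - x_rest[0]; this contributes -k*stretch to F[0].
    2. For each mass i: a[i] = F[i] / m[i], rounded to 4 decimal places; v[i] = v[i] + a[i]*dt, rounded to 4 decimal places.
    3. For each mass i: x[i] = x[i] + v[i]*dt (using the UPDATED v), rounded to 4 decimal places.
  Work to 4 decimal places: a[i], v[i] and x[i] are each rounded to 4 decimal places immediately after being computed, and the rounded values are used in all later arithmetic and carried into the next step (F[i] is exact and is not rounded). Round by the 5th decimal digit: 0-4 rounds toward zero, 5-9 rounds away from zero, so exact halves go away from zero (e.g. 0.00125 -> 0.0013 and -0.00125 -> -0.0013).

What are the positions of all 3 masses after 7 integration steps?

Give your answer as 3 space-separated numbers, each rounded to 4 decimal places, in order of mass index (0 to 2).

Answer: 5.5017 6.2325 11.8159

Derivation:
Step 0: x=[6.0000 6.0000 12.0000] v=[-2.0000 0.0000 0.0000]
Step 1: x=[4.0000 7.5000 11.5000] v=[-8.0000 6.0000 -2.0000]
Step 2: x=[1.8750 9.1250 11.0000] v=[-8.5000 6.5000 -2.0000]
Step 3: x=[1.0938 9.4063 11.0313] v=[-3.1250 1.1250 0.1250]
Step 4: x=[2.1172 8.0157 11.6563] v=[4.0937 -5.5625 2.5000]
Step 5: x=[4.0860 6.0606 12.3712] v=[7.8750 -7.8204 2.8594]
Step 6: x=[5.5269 5.1895 12.5084] v=[5.7636 -3.4844 0.5488]
Step 7: x=[5.5017 6.2325 11.8159] v=[-0.1007 4.1719 -2.7701]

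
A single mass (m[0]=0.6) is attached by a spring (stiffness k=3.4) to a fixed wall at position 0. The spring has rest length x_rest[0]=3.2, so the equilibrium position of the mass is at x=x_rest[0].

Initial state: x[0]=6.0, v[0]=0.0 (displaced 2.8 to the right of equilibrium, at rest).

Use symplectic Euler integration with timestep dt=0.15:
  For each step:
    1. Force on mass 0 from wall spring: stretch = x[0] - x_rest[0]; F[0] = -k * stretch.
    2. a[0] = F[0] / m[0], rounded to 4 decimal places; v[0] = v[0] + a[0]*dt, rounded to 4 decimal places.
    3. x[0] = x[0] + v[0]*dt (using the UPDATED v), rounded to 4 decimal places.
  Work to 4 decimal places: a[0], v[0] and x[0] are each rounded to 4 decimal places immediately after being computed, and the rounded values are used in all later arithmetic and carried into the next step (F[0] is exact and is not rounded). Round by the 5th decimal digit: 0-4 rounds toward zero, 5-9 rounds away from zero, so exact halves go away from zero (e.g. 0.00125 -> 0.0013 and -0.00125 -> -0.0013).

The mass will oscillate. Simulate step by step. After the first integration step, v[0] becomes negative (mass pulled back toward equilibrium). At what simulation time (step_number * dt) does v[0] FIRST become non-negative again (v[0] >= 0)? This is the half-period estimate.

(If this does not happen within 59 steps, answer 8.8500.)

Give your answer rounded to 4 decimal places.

Answer: 1.3500

Derivation:
Step 0: x=[6.0000] v=[0.0000]
Step 1: x=[5.6430] v=[-2.3800]
Step 2: x=[4.9745] v=[-4.4566]
Step 3: x=[4.0798] v=[-5.9649]
Step 4: x=[3.0729] v=[-6.7127]
Step 5: x=[2.0822] v=[-6.6047]
Step 6: x=[1.2340] v=[-5.6546]
Step 7: x=[0.6365] v=[-3.9835]
Step 8: x=[0.3658] v=[-1.8045]
Step 9: x=[0.4565] v=[0.6046]
First v>=0 after going negative at step 9, time=1.3500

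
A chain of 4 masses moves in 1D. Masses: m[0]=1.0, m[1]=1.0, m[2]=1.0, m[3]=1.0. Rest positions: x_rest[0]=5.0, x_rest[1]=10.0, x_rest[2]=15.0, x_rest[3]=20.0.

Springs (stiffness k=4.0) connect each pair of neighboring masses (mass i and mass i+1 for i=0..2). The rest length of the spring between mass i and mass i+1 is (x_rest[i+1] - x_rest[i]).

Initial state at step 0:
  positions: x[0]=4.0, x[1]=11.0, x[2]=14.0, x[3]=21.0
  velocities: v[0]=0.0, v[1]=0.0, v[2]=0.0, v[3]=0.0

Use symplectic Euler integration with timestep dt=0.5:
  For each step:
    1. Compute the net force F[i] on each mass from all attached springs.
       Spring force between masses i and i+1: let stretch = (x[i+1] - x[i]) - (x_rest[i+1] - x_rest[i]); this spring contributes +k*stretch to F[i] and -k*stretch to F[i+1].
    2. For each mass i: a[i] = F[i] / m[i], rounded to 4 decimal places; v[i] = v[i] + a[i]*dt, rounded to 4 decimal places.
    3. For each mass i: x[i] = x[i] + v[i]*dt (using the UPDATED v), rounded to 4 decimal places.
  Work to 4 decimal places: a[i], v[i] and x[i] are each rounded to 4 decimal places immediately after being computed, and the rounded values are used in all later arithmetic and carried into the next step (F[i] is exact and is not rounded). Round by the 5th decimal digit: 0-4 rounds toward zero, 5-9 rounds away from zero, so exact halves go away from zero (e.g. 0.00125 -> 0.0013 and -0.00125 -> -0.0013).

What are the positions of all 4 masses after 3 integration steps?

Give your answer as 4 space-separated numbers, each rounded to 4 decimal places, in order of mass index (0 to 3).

Answer: 6.0000 9.0000 16.0000 19.0000

Derivation:
Step 0: x=[4.0000 11.0000 14.0000 21.0000] v=[0.0000 0.0000 0.0000 0.0000]
Step 1: x=[6.0000 7.0000 18.0000 19.0000] v=[4.0000 -8.0000 8.0000 -4.0000]
Step 2: x=[4.0000 13.0000 12.0000 21.0000] v=[-4.0000 12.0000 -12.0000 4.0000]
Step 3: x=[6.0000 9.0000 16.0000 19.0000] v=[4.0000 -8.0000 8.0000 -4.0000]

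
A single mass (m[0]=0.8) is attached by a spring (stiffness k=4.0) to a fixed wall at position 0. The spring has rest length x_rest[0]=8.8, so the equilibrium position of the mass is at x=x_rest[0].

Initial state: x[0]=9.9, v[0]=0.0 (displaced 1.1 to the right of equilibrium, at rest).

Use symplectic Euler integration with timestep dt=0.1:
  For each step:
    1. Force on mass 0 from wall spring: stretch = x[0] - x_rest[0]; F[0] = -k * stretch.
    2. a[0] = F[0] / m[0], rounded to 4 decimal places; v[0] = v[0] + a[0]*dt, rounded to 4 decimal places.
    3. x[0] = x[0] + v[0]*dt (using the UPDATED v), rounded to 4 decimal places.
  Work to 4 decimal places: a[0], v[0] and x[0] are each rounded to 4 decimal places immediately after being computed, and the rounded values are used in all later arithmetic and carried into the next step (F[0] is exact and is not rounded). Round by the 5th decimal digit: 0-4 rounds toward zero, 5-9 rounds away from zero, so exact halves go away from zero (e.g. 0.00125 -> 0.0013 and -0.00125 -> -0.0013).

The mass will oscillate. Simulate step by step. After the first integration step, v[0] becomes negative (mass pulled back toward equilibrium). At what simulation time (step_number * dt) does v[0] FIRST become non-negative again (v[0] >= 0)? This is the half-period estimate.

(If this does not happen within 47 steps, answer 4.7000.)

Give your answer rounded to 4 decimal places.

Answer: 1.5000

Derivation:
Step 0: x=[9.9000] v=[0.0000]
Step 1: x=[9.8450] v=[-0.5500]
Step 2: x=[9.7378] v=[-1.0725]
Step 3: x=[9.5837] v=[-1.5414]
Step 4: x=[9.3904] v=[-1.9333]
Step 5: x=[9.1676] v=[-2.2285]
Step 6: x=[8.9264] v=[-2.4123]
Step 7: x=[8.6789] v=[-2.4755]
Step 8: x=[8.4374] v=[-2.4150]
Step 9: x=[8.2140] v=[-2.2337]
Step 10: x=[8.0199] v=[-1.9407]
Step 11: x=[7.8648] v=[-1.5507]
Step 12: x=[7.7565] v=[-1.0831]
Step 13: x=[7.7004] v=[-0.5614]
Step 14: x=[7.6992] v=[-0.0116]
Step 15: x=[7.7531] v=[0.5388]
First v>=0 after going negative at step 15, time=1.5000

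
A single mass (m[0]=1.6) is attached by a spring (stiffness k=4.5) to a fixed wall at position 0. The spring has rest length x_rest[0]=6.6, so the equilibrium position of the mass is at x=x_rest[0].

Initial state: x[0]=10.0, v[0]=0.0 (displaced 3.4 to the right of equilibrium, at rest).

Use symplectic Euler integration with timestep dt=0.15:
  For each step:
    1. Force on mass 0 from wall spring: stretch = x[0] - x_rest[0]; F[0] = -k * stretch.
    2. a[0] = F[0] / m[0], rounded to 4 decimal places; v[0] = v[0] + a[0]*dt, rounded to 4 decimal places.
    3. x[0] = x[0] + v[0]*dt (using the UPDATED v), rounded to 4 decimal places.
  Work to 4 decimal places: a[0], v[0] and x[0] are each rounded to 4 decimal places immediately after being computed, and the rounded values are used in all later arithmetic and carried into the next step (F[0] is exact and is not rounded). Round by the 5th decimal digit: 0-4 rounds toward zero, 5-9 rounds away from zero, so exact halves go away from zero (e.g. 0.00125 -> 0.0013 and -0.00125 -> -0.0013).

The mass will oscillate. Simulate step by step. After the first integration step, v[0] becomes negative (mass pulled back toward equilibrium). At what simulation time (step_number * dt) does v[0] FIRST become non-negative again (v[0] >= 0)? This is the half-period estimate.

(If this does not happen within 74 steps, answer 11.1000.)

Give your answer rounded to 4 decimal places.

Answer: 1.9500

Derivation:
Step 0: x=[10.0000] v=[0.0000]
Step 1: x=[9.7848] v=[-1.4344]
Step 2: x=[9.3681] v=[-2.7780]
Step 3: x=[8.7762] v=[-3.9458]
Step 4: x=[8.0466] v=[-4.8639]
Step 5: x=[7.2255] v=[-5.4742]
Step 6: x=[6.3648] v=[-5.7381]
Step 7: x=[5.5190] v=[-5.6389]
Step 8: x=[4.7416] v=[-5.1829]
Step 9: x=[4.0818] v=[-4.3989]
Step 10: x=[3.5813] v=[-3.3365]
Step 11: x=[3.2719] v=[-2.0630]
Step 12: x=[3.1731] v=[-0.6590]
Step 13: x=[3.2911] v=[0.7867]
First v>=0 after going negative at step 13, time=1.9500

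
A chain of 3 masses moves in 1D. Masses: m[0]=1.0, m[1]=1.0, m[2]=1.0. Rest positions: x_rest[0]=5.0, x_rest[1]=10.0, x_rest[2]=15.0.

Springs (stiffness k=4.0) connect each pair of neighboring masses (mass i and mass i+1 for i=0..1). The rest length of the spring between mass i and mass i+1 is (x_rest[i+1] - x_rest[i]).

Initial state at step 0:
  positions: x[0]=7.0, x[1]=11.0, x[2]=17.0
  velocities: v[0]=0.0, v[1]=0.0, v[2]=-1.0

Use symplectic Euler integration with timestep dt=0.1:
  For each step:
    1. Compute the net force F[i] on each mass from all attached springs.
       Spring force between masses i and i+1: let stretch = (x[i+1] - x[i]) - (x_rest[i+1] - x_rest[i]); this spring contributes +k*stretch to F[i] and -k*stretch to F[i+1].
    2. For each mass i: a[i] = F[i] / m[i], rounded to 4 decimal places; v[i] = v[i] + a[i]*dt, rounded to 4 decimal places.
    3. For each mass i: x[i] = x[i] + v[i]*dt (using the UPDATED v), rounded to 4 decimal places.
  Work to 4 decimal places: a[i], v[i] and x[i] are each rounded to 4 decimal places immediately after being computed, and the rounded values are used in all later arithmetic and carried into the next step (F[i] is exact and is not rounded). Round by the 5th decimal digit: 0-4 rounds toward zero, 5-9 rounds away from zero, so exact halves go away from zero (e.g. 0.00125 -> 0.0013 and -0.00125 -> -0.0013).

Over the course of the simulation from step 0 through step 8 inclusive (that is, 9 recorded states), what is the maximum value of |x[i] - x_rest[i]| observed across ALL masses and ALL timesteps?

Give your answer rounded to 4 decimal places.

Answer: 2.0998

Derivation:
Step 0: x=[7.0000 11.0000 17.0000] v=[0.0000 0.0000 -1.0000]
Step 1: x=[6.9600 11.0800 16.8600] v=[-0.4000 0.8000 -1.4000]
Step 2: x=[6.8848 11.2264 16.6888] v=[-0.7520 1.4640 -1.7120]
Step 3: x=[6.7833 11.4176 16.4991] v=[-1.0154 1.9123 -1.8970]
Step 4: x=[6.6671 11.6267 16.3061] v=[-1.1617 2.0912 -1.9296]
Step 5: x=[6.5493 11.8246 16.1260] v=[-1.1779 1.9791 -1.8014]
Step 6: x=[6.4425 11.9836 15.9738] v=[-1.0678 1.5895 -1.5220]
Step 7: x=[6.3574 12.0805 15.8620] v=[-0.8514 0.9691 -1.1181]
Step 8: x=[6.3012 12.0998 15.7989] v=[-0.5622 0.1925 -0.6307]
Max displacement = 2.0998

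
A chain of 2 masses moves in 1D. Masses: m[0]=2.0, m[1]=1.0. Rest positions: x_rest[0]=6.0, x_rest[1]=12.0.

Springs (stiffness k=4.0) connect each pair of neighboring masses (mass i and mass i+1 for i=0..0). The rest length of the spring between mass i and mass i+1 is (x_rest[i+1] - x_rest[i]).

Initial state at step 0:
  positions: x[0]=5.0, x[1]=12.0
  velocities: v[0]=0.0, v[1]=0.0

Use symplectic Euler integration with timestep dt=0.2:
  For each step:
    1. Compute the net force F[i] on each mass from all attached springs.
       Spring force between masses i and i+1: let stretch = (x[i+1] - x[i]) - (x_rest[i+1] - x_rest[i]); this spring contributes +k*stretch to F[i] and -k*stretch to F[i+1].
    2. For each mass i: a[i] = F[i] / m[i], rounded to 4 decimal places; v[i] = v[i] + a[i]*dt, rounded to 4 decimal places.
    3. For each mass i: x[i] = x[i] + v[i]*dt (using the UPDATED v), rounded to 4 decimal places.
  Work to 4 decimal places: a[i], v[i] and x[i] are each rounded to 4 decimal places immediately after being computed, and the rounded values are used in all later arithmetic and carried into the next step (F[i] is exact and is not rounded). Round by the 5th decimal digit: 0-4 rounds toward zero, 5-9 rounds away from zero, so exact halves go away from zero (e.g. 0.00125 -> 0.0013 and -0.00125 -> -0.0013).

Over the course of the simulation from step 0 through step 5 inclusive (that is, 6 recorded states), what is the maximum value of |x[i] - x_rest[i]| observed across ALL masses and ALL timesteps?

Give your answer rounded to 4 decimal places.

Step 0: x=[5.0000 12.0000] v=[0.0000 0.0000]
Step 1: x=[5.0800 11.8400] v=[0.4000 -0.8000]
Step 2: x=[5.2208 11.5584] v=[0.7040 -1.4080]
Step 3: x=[5.3886 11.2228] v=[0.8390 -1.6781]
Step 4: x=[5.5431 10.9137] v=[0.7727 -1.5455]
Step 5: x=[5.6473 10.7053] v=[0.5209 -1.0420]
Max displacement = 1.2947

Answer: 1.2947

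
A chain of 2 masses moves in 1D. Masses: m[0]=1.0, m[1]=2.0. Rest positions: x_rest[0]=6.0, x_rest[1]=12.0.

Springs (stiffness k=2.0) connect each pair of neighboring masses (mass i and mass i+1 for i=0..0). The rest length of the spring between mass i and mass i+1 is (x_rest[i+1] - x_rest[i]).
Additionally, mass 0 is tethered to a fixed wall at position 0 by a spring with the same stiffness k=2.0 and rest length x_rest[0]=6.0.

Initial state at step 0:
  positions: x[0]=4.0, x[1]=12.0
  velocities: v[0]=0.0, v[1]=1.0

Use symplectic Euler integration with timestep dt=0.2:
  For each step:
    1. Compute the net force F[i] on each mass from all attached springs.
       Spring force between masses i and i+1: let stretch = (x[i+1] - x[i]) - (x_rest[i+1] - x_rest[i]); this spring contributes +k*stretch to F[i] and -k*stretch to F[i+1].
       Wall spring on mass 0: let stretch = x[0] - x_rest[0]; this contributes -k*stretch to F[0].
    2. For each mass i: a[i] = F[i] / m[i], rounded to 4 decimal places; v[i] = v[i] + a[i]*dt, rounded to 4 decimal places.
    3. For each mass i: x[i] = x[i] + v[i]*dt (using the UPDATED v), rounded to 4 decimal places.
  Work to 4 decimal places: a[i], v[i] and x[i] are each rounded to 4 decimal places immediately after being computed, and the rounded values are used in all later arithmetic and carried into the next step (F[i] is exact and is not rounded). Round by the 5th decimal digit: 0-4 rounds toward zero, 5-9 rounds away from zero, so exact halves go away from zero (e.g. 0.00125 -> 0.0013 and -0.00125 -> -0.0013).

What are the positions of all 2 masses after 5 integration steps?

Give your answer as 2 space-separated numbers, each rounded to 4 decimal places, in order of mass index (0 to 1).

Answer: 7.3185 12.1412

Derivation:
Step 0: x=[4.0000 12.0000] v=[0.0000 1.0000]
Step 1: x=[4.3200 12.1200] v=[1.6000 0.6000]
Step 2: x=[4.9184 12.1680] v=[2.9920 0.2400]
Step 3: x=[5.7033 12.1660] v=[3.9245 -0.0099]
Step 4: x=[6.5490 12.1455] v=[4.2283 -0.1024]
Step 5: x=[7.3185 12.1412] v=[3.8473 -0.0217]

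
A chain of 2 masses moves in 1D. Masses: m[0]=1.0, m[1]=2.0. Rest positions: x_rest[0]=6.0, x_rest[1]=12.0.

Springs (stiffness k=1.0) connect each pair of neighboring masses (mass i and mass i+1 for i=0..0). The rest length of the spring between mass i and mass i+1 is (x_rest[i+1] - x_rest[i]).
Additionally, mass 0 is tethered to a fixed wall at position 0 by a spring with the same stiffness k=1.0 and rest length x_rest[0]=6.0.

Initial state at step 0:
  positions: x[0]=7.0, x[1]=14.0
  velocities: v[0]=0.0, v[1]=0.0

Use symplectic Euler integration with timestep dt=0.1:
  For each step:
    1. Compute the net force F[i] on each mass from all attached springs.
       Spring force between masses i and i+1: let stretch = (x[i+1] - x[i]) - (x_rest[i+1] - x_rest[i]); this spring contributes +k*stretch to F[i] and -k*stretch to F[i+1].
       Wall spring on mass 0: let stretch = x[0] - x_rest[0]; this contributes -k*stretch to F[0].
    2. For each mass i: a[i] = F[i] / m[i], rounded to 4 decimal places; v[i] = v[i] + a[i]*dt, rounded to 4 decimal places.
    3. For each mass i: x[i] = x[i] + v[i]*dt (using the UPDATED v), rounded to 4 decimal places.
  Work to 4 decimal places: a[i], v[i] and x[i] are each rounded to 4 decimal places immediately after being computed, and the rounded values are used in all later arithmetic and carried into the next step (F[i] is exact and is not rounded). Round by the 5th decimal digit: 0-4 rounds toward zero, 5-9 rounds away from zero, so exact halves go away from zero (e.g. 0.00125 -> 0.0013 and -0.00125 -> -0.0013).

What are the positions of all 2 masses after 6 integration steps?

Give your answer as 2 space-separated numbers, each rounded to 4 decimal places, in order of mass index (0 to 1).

Answer: 6.9966 13.8966

Derivation:
Step 0: x=[7.0000 14.0000] v=[0.0000 0.0000]
Step 1: x=[7.0000 13.9950] v=[0.0000 -0.0500]
Step 2: x=[7.0000 13.9850] v=[-0.0005 -0.0998]
Step 3: x=[6.9998 13.9701] v=[-0.0020 -0.1491]
Step 4: x=[6.9993 13.9503] v=[-0.0050 -0.1976]
Step 5: x=[6.9983 13.9258] v=[-0.0098 -0.2452]
Step 6: x=[6.9966 13.8966] v=[-0.0169 -0.2916]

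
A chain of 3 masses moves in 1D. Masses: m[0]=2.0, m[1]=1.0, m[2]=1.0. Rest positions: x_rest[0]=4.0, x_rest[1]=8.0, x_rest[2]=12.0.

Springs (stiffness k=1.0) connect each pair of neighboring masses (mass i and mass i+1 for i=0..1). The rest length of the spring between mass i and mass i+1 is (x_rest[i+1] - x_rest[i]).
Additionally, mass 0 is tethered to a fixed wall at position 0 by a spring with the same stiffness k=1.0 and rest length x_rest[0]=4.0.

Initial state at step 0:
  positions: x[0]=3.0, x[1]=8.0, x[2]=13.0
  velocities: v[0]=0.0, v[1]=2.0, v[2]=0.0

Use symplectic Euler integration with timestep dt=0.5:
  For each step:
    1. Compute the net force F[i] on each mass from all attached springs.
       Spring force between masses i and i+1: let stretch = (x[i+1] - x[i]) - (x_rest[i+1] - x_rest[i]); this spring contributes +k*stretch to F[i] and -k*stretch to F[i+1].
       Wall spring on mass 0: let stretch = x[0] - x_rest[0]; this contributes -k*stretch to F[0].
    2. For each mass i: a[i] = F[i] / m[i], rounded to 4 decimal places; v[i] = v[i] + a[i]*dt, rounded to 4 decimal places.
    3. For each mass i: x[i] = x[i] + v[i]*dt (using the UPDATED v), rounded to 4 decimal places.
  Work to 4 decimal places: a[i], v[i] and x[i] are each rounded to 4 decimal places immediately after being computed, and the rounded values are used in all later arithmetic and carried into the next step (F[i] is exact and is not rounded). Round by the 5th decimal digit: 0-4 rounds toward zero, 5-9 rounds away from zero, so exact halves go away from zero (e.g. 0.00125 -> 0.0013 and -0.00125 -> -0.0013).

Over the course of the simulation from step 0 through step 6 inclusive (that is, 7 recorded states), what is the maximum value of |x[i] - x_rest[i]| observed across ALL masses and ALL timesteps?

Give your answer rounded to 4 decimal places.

Answer: 2.1024

Derivation:
Step 0: x=[3.0000 8.0000 13.0000] v=[0.0000 2.0000 0.0000]
Step 1: x=[3.2500 9.0000 12.7500] v=[0.5000 2.0000 -0.5000]
Step 2: x=[3.8125 9.5000 12.5625] v=[1.1250 1.0000 -0.3750]
Step 3: x=[4.6094 9.3438 12.6094] v=[1.5938 -0.3125 0.0938]
Step 4: x=[5.4220 8.8204 12.8399] v=[1.6251 -1.0469 0.4610]
Step 5: x=[5.9816 8.4522 13.0656] v=[1.1192 -0.7364 0.4513]
Step 6: x=[6.1024 8.6197 13.1379] v=[0.2415 0.3350 0.1446]
Max displacement = 2.1024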